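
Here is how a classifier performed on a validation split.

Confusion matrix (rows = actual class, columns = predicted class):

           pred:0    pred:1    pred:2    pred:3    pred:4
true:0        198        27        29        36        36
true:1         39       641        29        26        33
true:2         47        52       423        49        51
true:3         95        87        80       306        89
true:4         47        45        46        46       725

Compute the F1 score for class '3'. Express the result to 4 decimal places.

0.5464

Treat '3' as positive and all other classes as negative.
F1 score = 2·TP/(2·TP+FP+FN).
3: TP=306, FP=36+26+49+46=157, FN=95+87+80+89=351 → 612/1120 = 0.54643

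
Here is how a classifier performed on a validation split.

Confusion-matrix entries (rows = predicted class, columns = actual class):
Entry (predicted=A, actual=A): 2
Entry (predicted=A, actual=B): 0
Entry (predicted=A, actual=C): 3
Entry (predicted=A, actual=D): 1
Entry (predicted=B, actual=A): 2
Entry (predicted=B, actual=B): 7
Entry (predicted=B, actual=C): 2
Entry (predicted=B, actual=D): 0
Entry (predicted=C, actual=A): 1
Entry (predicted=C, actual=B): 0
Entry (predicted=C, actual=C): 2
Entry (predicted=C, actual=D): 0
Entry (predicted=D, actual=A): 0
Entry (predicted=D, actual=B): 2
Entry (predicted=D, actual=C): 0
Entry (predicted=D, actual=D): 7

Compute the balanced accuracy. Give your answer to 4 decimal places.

0.5846

Balanced accuracy = mean of per-class recall.
  A: recall = 2/5 = 0.40000
  B: recall = 7/9 = 0.77778
  C: recall = 2/7 = 0.28571
  D: recall = 7/8 = 0.87500
Mean = (0.40000 + 0.77778 + 0.28571 + 0.87500) / 4 = 0.5846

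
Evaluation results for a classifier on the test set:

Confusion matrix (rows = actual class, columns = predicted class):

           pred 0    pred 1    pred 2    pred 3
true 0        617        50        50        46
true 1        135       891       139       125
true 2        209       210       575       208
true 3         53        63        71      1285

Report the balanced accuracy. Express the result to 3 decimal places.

0.713

Balanced accuracy = mean of per-class recall.
  0: recall = 617/763 = 0.8087
  1: recall = 891/1290 = 0.6907
  2: recall = 575/1202 = 0.4784
  3: recall = 1285/1472 = 0.8730
Mean = (0.8087 + 0.6907 + 0.4784 + 0.8730) / 4 = 0.713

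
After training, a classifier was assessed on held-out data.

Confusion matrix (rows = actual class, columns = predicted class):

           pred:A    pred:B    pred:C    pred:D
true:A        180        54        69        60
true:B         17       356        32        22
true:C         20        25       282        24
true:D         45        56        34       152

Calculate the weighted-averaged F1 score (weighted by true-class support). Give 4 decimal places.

0.6710

Per-class F1 score (2·TP/(2·TP+FP+FN)):
  A: TP=180, FP=17+20+45=82, FN=54+69+60=183 → 360/625 = 0.57600
  B: TP=356, FP=54+25+56=135, FN=17+32+22=71 → 712/918 = 0.77560
  C: TP=282, FP=69+32+34=135, FN=20+25+24=69 → 564/768 = 0.73438
  D: TP=152, FP=60+22+24=106, FN=45+56+34=135 → 304/545 = 0.55780
Weighted-F1 score = Σ (supportᵢ/N)·F1 scoreᵢ with N=1428: (363/1428)·0.57600 + (427/1428)·0.77560 + (351/1428)·0.73438 + (287/1428)·0.55780 = 0.6710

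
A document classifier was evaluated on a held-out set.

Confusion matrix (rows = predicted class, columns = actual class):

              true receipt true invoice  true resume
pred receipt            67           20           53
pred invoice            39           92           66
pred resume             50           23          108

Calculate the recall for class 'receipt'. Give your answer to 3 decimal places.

0.429

Take TP from the diagonal, FP from the rest of the 'receipt' prediction marginal, FN from the rest of the 'receipt' actual marginal.
recall = TP/(TP+FN).
receipt: TP=67, FN=39+50=89 → 67/156 = 0.4295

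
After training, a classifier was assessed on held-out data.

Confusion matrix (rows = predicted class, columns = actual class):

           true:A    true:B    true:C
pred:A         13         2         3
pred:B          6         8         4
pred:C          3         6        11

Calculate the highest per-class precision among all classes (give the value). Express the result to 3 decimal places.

0.722

Per-class precision (TP/(TP+FP)):
  A: TP=13, FP=2+3=5 → 13/18 = 0.7222
  B: TP=8, FP=6+4=10 → 8/18 = 0.4444
  C: TP=11, FP=3+6=9 → 11/20 = 0.5500
Highest is class 'A' with precision = 0.722.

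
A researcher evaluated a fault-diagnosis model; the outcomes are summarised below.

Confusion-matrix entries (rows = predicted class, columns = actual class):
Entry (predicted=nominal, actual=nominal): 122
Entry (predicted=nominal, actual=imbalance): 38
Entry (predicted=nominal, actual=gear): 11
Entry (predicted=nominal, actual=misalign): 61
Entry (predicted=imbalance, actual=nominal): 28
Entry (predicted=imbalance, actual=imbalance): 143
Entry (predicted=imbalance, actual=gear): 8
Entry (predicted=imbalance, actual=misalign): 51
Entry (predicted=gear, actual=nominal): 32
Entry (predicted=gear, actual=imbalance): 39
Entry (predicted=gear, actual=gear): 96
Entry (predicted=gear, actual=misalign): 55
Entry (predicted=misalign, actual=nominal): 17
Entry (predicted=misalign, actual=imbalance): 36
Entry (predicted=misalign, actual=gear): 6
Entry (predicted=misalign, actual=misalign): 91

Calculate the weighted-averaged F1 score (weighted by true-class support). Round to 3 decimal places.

Per-class F1 score (2·TP/(2·TP+FP+FN)):
  nominal: TP=122, FP=38+11+61=110, FN=28+32+17=77 → 244/431 = 0.5661
  imbalance: TP=143, FP=28+8+51=87, FN=38+39+36=113 → 286/486 = 0.5885
  gear: TP=96, FP=32+39+55=126, FN=11+8+6=25 → 192/343 = 0.5598
  misalign: TP=91, FP=17+36+6=59, FN=61+51+55=167 → 182/408 = 0.4461
Weighted-F1 score = Σ (supportᵢ/N)·F1 scoreᵢ with N=834: (199/834)·0.5661 + (256/834)·0.5885 + (121/834)·0.5598 + (258/834)·0.4461 = 0.535

0.535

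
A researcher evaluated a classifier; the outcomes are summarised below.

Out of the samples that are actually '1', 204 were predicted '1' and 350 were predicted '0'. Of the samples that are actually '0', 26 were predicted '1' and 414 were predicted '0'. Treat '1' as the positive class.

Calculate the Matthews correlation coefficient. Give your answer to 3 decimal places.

MCC = (TP·TN − FP·FN) / √((TP+FP)(TP+FN)(TN+FP)(TN+FN))
Numerator = 204·414 − 26·350 = 75356
Denominator = √(230·554·440·764) = √42833507200 = 206962.5744
MCC = 75356 / 206962.5744 = 0.364

0.364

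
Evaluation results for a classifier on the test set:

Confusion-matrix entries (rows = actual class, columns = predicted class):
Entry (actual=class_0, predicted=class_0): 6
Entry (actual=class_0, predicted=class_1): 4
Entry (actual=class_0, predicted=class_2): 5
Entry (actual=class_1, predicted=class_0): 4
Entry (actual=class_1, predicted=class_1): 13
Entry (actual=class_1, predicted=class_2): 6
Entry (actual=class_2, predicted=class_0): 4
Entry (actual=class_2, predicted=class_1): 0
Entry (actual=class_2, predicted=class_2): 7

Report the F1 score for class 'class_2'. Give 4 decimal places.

Take TP from the diagonal, FP from the rest of the 'class_2' prediction marginal, FN from the rest of the 'class_2' actual marginal.
F1 score = 2·TP/(2·TP+FP+FN).
class_2: TP=7, FP=5+6=11, FN=4+0=4 → 14/29 = 0.48276

0.4828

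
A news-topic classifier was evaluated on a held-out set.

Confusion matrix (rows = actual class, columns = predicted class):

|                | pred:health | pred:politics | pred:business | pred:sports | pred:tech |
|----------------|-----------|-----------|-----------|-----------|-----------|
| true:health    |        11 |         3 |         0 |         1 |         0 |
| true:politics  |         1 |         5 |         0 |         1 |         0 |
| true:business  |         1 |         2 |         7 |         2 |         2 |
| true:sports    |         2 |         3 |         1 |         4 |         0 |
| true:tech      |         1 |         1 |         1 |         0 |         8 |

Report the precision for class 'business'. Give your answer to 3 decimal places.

One-vs-rest for 'business': TP = diagonal; FP = other classes predicted 'business'; FN = 'business' predicted as other.
precision = TP/(TP+FP).
business: TP=7, FP=0+0+1+1=2 → 7/9 = 0.7778

0.778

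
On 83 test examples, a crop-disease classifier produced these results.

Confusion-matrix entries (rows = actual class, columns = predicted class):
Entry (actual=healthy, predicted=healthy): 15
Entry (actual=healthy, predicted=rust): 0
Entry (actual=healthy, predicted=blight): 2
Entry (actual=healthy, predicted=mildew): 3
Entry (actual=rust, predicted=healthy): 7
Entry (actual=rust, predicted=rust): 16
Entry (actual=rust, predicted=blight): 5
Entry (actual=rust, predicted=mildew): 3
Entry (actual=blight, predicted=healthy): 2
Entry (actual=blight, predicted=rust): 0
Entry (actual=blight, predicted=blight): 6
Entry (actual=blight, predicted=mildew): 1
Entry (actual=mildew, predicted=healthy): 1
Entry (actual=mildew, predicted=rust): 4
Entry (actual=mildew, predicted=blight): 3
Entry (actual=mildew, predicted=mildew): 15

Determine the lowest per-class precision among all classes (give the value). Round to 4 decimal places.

0.3750

Per-class precision (TP/(TP+FP)):
  healthy: TP=15, FP=7+2+1=10 → 15/25 = 0.60000
  rust: TP=16, FP=0+0+4=4 → 16/20 = 0.80000
  blight: TP=6, FP=2+5+3=10 → 6/16 = 0.37500
  mildew: TP=15, FP=3+3+1=7 → 15/22 = 0.68182
Lowest is class 'blight' with precision = 0.3750.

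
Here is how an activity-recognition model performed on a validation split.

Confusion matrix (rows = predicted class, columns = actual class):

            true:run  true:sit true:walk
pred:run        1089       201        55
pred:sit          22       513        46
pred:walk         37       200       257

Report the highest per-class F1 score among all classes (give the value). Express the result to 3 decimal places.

0.874

Per-class F1 score (2·TP/(2·TP+FP+FN)):
  run: TP=1089, FP=201+55=256, FN=22+37=59 → 2178/2493 = 0.8736
  sit: TP=513, FP=22+46=68, FN=201+200=401 → 1026/1495 = 0.6863
  walk: TP=257, FP=37+200=237, FN=55+46=101 → 514/852 = 0.6033
Highest is class 'run' with F1 score = 0.874.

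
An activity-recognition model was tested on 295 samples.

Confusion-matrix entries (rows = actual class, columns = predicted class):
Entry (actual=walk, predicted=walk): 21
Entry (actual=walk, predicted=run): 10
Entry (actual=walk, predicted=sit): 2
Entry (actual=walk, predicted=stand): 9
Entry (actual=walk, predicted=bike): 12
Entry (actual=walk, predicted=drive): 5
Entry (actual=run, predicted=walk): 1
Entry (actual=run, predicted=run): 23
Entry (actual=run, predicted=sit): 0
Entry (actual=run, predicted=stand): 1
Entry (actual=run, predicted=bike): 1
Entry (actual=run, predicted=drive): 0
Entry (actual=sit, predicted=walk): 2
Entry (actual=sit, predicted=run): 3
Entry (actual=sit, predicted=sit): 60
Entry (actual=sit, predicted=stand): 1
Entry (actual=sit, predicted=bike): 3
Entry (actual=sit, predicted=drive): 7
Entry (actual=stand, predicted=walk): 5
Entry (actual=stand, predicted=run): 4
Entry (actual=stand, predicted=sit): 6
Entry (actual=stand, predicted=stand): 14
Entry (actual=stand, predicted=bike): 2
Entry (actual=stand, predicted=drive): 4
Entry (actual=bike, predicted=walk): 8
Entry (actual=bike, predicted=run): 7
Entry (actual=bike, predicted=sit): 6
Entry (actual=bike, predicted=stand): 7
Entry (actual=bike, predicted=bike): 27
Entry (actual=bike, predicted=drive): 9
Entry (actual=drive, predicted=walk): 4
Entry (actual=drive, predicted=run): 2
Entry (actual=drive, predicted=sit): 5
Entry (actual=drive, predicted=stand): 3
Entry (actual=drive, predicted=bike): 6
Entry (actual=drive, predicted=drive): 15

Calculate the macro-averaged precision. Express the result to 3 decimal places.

Per-class precision (TP/(TP+FP)):
  walk: TP=21, FP=1+2+5+8+4=20 → 21/41 = 0.5122
  run: TP=23, FP=10+3+4+7+2=26 → 23/49 = 0.4694
  sit: TP=60, FP=2+0+6+6+5=19 → 60/79 = 0.7595
  stand: TP=14, FP=9+1+1+7+3=21 → 14/35 = 0.4000
  bike: TP=27, FP=12+1+3+2+6=24 → 27/51 = 0.5294
  drive: TP=15, FP=5+0+7+4+9=25 → 15/40 = 0.3750
Macro-precision = mean = (0.5122 + 0.4694 + 0.7595 + 0.4000 + 0.5294 + 0.3750) / 6 = 0.508

0.508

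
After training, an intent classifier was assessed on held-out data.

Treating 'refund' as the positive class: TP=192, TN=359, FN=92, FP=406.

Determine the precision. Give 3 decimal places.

0.321

Precision = TP/(TP+FP) = 192/(192+406) = 192/598 = 0.321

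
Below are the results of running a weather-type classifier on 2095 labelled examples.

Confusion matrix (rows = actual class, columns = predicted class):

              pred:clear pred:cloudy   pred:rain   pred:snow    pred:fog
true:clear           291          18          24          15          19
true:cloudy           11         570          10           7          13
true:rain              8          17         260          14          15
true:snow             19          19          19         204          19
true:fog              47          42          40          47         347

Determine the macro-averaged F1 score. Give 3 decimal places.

0.783

Per-class F1 score (2·TP/(2·TP+FP+FN)):
  clear: TP=291, FP=11+8+19+47=85, FN=18+24+15+19=76 → 582/743 = 0.7833
  cloudy: TP=570, FP=18+17+19+42=96, FN=11+10+7+13=41 → 1140/1277 = 0.8927
  rain: TP=260, FP=24+10+19+40=93, FN=8+17+14+15=54 → 520/667 = 0.7796
  snow: TP=204, FP=15+7+14+47=83, FN=19+19+19+19=76 → 408/567 = 0.7196
  fog: TP=347, FP=19+13+15+19=66, FN=47+42+40+47=176 → 694/936 = 0.7415
Macro-F1 score = mean = (0.7833 + 0.8927 + 0.7796 + 0.7196 + 0.7415) / 5 = 0.783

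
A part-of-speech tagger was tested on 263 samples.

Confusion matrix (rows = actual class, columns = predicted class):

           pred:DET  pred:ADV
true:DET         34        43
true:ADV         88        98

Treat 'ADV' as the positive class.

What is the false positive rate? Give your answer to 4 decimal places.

0.5584

FPR = FP/(FP+TN) = 43/(43+34) = 0.5584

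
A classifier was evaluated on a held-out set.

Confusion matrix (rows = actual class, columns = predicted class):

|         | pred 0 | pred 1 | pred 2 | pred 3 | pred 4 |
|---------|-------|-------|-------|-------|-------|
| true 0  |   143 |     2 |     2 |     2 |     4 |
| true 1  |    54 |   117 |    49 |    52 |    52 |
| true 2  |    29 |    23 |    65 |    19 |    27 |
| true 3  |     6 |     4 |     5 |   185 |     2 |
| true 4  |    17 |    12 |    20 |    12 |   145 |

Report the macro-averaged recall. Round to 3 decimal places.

0.663

Per-class recall (TP/(TP+FN)):
  0: TP=143, FN=2+2+2+4=10 → 143/153 = 0.9346
  1: TP=117, FN=54+49+52+52=207 → 117/324 = 0.3611
  2: TP=65, FN=29+23+19+27=98 → 65/163 = 0.3988
  3: TP=185, FN=6+4+5+2=17 → 185/202 = 0.9158
  4: TP=145, FN=17+12+20+12=61 → 145/206 = 0.7039
Macro-recall = mean = (0.9346 + 0.3611 + 0.3988 + 0.9158 + 0.7039) / 5 = 0.663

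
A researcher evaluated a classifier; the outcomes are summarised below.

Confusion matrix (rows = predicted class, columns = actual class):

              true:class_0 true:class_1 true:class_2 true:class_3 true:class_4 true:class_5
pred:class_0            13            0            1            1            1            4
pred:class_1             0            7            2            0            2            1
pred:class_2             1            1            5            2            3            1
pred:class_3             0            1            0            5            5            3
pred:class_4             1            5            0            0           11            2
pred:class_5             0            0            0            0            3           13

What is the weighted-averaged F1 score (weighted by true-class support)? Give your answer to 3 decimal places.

0.577

Per-class F1 score (2·TP/(2·TP+FP+FN)):
  class_0: TP=13, FP=0+1+1+1+4=7, FN=0+1+0+1+0=2 → 26/35 = 0.7429
  class_1: TP=7, FP=0+2+0+2+1=5, FN=0+1+1+5+0=7 → 14/26 = 0.5385
  class_2: TP=5, FP=1+1+2+3+1=8, FN=1+2+0+0+0=3 → 10/21 = 0.4762
  class_3: TP=5, FP=0+1+0+5+3=9, FN=1+0+2+0+0=3 → 10/22 = 0.4545
  class_4: TP=11, FP=1+5+0+0+2=8, FN=1+2+3+5+3=14 → 22/44 = 0.5000
  class_5: TP=13, FP=0+0+0+0+3=3, FN=4+1+1+3+2=11 → 26/40 = 0.6500
Weighted-F1 score = Σ (supportᵢ/N)·F1 scoreᵢ with N=94: (15/94)·0.7429 + (14/94)·0.5385 + (8/94)·0.4762 + (8/94)·0.4545 + (25/94)·0.5000 + (24/94)·0.6500 = 0.577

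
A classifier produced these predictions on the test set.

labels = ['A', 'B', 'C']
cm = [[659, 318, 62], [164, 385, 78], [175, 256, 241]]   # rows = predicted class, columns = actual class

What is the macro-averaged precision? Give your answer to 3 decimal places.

Per-class precision (TP/(TP+FP)):
  A: TP=659, FP=318+62=380 → 659/1039 = 0.6343
  B: TP=385, FP=164+78=242 → 385/627 = 0.6140
  C: TP=241, FP=175+256=431 → 241/672 = 0.3586
Macro-precision = mean = (0.6343 + 0.6140 + 0.3586) / 3 = 0.536

0.536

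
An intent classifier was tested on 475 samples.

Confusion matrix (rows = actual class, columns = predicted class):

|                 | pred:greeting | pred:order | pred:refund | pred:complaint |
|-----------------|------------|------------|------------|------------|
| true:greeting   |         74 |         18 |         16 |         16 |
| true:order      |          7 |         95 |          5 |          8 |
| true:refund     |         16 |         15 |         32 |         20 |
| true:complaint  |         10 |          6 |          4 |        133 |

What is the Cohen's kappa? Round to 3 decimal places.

0.594

Observed agreement pₒ = trace/N = 334/475 = 0.7032
Expected agreement pₑ = Σ (rowᵢ·colᵢ)/N² = (124·107 + 115·134 + 83·57 + 153·177)/475² = 0.2681
κ = (pₒ − pₑ)/(1 − pₑ) = (0.7032 − 0.2681)/(1 − 0.2681) = 0.594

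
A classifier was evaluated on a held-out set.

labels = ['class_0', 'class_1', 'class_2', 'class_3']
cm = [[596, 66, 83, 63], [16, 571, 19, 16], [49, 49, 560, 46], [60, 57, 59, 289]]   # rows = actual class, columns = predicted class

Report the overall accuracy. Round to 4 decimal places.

0.7757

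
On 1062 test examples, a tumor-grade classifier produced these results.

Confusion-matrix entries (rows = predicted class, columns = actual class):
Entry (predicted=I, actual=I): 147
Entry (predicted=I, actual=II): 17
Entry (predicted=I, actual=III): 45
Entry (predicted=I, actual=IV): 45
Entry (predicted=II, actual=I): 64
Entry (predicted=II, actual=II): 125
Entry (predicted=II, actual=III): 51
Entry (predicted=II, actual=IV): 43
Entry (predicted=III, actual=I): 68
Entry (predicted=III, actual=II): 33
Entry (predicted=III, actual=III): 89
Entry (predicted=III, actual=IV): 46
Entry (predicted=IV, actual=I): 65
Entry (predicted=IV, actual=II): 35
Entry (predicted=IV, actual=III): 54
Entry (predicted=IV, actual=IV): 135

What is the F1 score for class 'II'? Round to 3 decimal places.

0.507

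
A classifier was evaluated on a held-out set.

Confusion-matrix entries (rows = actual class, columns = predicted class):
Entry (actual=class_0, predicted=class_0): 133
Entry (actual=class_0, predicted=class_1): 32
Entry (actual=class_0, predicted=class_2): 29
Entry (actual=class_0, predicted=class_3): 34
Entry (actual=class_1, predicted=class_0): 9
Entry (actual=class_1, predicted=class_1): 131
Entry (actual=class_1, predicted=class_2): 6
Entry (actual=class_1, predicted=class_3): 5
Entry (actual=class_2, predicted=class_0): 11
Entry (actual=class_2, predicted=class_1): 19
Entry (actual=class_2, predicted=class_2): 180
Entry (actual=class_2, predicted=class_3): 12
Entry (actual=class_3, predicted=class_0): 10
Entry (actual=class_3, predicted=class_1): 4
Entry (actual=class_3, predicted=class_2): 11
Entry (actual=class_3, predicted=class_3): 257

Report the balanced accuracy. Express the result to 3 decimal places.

Balanced accuracy = mean of per-class recall.
  class_0: recall = 133/228 = 0.5833
  class_1: recall = 131/151 = 0.8675
  class_2: recall = 180/222 = 0.8108
  class_3: recall = 257/282 = 0.9113
Mean = (0.5833 + 0.8675 + 0.8108 + 0.9113) / 4 = 0.793

0.793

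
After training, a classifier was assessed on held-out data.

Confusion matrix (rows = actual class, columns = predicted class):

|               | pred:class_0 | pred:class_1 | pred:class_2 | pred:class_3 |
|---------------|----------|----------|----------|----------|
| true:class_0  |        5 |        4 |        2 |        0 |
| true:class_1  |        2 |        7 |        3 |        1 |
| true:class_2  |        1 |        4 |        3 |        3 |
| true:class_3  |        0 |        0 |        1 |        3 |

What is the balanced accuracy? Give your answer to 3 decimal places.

0.504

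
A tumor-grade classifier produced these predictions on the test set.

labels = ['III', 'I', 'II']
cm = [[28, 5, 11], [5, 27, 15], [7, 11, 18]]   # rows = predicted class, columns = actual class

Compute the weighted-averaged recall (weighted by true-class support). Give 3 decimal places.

Per-class recall (TP/(TP+FN)):
  III: TP=28, FN=5+7=12 → 28/40 = 0.7000
  I: TP=27, FN=5+11=16 → 27/43 = 0.6279
  II: TP=18, FN=11+15=26 → 18/44 = 0.4091
Weighted-recall = Σ (supportᵢ/N)·recallᵢ with N=127: (40/127)·0.7000 + (43/127)·0.6279 + (44/127)·0.4091 = 0.575

0.575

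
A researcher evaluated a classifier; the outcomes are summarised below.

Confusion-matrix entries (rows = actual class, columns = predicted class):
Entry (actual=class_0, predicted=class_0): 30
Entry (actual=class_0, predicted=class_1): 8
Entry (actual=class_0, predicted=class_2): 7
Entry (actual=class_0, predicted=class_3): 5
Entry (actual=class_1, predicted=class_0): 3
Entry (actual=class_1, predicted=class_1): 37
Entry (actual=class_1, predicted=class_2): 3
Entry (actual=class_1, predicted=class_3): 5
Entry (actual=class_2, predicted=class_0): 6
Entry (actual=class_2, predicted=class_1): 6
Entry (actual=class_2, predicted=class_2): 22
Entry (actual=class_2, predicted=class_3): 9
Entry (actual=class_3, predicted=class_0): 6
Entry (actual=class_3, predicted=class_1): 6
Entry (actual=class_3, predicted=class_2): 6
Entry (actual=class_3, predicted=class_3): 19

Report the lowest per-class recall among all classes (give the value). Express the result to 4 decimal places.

0.5116

Per-class recall (TP/(TP+FN)):
  class_0: TP=30, FN=8+7+5=20 → 30/50 = 0.60000
  class_1: TP=37, FN=3+3+5=11 → 37/48 = 0.77083
  class_2: TP=22, FN=6+6+9=21 → 22/43 = 0.51163
  class_3: TP=19, FN=6+6+6=18 → 19/37 = 0.51351
Lowest is class 'class_2' with recall = 0.5116.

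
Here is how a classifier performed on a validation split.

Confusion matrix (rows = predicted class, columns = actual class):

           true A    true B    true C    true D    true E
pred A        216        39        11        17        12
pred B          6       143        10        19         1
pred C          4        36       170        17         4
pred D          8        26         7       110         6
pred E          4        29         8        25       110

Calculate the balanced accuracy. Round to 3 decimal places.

Balanced accuracy = mean of per-class recall.
  A: recall = 216/238 = 0.9076
  B: recall = 143/273 = 0.5238
  C: recall = 170/206 = 0.8252
  D: recall = 110/188 = 0.5851
  E: recall = 110/133 = 0.8271
Mean = (0.9076 + 0.5238 + 0.8252 + 0.5851 + 0.8271) / 5 = 0.734

0.734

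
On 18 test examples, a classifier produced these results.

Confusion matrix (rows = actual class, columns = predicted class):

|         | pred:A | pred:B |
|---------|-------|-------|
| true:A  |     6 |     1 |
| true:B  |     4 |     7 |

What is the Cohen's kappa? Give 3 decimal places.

0.458

Observed agreement pₒ = trace/N = 13/18 = 0.7222
Expected agreement pₑ = Σ (rowᵢ·colᵢ)/N² = (7·10 + 11·8)/18² = 0.4877
κ = (pₒ − pₑ)/(1 − pₑ) = (0.7222 − 0.4877)/(1 − 0.4877) = 0.458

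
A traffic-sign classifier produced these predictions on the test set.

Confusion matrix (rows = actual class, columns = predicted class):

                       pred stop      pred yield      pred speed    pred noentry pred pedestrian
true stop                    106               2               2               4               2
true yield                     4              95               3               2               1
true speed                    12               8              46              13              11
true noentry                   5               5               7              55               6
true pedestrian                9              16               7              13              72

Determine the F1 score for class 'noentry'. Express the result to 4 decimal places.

0.6667

One-vs-rest for 'noentry': TP = diagonal; FP = other classes predicted 'noentry'; FN = 'noentry' predicted as other.
F1 score = 2·TP/(2·TP+FP+FN).
noentry: TP=55, FP=4+2+13+13=32, FN=5+5+7+6=23 → 110/165 = 0.66667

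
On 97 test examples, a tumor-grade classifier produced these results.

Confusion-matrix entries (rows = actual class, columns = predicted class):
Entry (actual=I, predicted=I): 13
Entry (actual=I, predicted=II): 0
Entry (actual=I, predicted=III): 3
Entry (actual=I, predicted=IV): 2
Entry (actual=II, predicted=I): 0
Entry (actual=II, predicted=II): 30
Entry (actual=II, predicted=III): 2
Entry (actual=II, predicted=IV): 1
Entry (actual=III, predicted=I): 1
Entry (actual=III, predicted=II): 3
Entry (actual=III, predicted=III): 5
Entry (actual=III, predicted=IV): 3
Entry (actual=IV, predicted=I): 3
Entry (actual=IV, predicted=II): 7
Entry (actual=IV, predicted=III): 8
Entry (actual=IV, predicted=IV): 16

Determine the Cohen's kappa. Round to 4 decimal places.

Observed agreement pₒ = trace/N = 64/97 = 0.65979
Expected agreement pₑ = Σ (rowᵢ·colᵢ)/N² = (18·17 + 33·40 + 12·18 + 34·22)/97² = 0.27527
κ = (pₒ − pₑ)/(1 − pₑ) = (0.65979 − 0.27527)/(1 − 0.27527) = 0.5306

0.5306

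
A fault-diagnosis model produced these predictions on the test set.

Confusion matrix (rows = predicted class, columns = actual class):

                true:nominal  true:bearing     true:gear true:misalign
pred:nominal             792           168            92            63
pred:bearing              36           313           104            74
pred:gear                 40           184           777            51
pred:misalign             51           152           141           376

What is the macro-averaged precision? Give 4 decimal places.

Per-class precision (TP/(TP+FP)):
  nominal: TP=792, FP=168+92+63=323 → 792/1115 = 0.71031
  bearing: TP=313, FP=36+104+74=214 → 313/527 = 0.59393
  gear: TP=777, FP=40+184+51=275 → 777/1052 = 0.73859
  misalign: TP=376, FP=51+152+141=344 → 376/720 = 0.52222
Macro-precision = mean = (0.71031 + 0.59393 + 0.73859 + 0.52222) / 4 = 0.6413

0.6413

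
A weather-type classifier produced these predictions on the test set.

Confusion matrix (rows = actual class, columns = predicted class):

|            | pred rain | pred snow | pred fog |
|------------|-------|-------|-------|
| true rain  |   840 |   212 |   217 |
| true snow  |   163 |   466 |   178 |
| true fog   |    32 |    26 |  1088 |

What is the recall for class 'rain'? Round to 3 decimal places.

0.662

Treat 'rain' as positive and all other classes as negative.
recall = TP/(TP+FN).
rain: TP=840, FN=212+217=429 → 840/1269 = 0.6619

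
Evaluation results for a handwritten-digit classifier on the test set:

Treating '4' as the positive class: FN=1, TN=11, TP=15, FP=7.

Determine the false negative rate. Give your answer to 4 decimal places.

FNR = FN/(FN+TP) = 1/(1+15) = 0.0625

0.0625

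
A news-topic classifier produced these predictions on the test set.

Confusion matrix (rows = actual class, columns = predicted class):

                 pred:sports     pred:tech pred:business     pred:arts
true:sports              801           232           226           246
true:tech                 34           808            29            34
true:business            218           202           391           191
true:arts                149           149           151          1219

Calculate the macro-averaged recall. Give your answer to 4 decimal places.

0.6365

Per-class recall (TP/(TP+FN)):
  sports: TP=801, FN=232+226+246=704 → 801/1505 = 0.53223
  tech: TP=808, FN=34+29+34=97 → 808/905 = 0.89282
  business: TP=391, FN=218+202+191=611 → 391/1002 = 0.39022
  arts: TP=1219, FN=149+149+151=449 → 1219/1668 = 0.73082
Macro-recall = mean = (0.53223 + 0.89282 + 0.39022 + 0.73082) / 4 = 0.6365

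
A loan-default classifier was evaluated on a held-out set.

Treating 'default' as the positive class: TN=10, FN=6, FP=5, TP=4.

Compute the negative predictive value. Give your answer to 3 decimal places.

0.625

NPV = TN/(TN+FN) = 10/(10+6) = 0.625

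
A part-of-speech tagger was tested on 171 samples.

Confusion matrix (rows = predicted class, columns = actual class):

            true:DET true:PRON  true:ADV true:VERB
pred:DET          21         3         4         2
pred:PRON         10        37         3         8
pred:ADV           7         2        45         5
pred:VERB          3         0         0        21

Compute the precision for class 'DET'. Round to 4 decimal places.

0.7000

precision = TP/(TP+FP).
DET: TP=21, FP=3+4+2=9 → 21/30 = 0.70000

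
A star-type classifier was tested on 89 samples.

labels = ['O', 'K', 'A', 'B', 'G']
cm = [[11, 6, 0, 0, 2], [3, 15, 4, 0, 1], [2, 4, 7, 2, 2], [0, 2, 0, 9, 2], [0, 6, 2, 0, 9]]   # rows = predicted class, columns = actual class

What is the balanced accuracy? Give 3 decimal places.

0.612

Balanced accuracy = mean of per-class recall.
  O: recall = 11/16 = 0.6875
  K: recall = 15/33 = 0.4545
  A: recall = 7/13 = 0.5385
  B: recall = 9/11 = 0.8182
  G: recall = 9/16 = 0.5625
Mean = (0.6875 + 0.4545 + 0.5385 + 0.8182 + 0.5625) / 5 = 0.612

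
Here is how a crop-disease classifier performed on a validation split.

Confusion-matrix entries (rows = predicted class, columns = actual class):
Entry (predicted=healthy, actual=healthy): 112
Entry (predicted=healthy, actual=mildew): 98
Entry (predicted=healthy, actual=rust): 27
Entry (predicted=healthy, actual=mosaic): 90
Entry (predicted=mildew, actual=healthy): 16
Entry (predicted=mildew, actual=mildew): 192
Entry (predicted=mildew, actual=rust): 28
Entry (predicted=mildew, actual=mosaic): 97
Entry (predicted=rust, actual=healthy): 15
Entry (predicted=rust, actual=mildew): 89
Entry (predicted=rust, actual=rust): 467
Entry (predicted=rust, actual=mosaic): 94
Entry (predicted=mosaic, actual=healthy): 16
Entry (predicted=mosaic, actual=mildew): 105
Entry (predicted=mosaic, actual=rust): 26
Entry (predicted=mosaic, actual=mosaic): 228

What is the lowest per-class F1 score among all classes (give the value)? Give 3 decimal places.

0.461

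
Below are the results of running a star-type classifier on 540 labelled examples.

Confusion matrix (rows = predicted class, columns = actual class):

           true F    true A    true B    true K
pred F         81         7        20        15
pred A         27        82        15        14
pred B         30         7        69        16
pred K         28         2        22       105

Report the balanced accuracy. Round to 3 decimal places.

Balanced accuracy = mean of per-class recall.
  F: recall = 81/166 = 0.4880
  A: recall = 82/98 = 0.8367
  B: recall = 69/126 = 0.5476
  K: recall = 105/150 = 0.7000
Mean = (0.4880 + 0.8367 + 0.5476 + 0.7000) / 4 = 0.643

0.643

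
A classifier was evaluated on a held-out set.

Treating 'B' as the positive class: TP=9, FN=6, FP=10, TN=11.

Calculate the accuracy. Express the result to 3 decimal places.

Accuracy = (TP+TN)/N = (9+11)/36 = 0.556

0.556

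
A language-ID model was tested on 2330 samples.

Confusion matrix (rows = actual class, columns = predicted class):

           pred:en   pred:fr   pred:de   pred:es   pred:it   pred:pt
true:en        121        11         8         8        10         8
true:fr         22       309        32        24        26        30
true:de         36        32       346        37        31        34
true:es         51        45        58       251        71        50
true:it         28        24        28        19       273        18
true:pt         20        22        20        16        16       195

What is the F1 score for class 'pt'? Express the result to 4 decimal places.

0.6250

F1 score = 2·TP/(2·TP+FP+FN).
pt: TP=195, FP=8+30+34+50+18=140, FN=20+22+20+16+16=94 → 390/624 = 0.62500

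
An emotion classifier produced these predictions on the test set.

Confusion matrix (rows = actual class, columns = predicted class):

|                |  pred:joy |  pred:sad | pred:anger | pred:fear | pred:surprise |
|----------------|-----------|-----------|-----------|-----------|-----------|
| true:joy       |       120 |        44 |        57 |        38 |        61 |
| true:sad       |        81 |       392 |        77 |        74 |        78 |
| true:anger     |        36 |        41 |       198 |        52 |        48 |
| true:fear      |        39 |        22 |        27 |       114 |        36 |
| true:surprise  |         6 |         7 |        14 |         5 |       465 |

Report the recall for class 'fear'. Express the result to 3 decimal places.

0.479

recall = TP/(TP+FN).
fear: TP=114, FN=39+22+27+36=124 → 114/238 = 0.4790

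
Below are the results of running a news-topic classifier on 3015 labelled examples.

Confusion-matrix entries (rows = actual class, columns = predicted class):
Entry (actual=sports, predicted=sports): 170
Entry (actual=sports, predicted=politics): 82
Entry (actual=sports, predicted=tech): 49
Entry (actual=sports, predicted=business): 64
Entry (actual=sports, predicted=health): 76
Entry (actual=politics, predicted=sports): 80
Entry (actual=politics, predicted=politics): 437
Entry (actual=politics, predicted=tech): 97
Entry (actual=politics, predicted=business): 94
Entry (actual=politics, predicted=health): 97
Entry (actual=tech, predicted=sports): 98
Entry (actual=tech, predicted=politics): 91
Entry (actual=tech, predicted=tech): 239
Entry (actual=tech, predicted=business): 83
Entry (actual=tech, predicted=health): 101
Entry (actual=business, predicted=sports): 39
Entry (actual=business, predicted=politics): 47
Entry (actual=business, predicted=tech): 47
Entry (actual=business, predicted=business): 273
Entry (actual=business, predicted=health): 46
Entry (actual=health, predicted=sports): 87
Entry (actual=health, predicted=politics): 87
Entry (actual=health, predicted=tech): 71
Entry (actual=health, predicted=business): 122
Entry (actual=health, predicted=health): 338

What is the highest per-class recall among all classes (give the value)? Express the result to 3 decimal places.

Per-class recall (TP/(TP+FN)):
  sports: TP=170, FN=82+49+64+76=271 → 170/441 = 0.3855
  politics: TP=437, FN=80+97+94+97=368 → 437/805 = 0.5429
  tech: TP=239, FN=98+91+83+101=373 → 239/612 = 0.3905
  business: TP=273, FN=39+47+47+46=179 → 273/452 = 0.6040
  health: TP=338, FN=87+87+71+122=367 → 338/705 = 0.4794
Highest is class 'business' with recall = 0.604.

0.604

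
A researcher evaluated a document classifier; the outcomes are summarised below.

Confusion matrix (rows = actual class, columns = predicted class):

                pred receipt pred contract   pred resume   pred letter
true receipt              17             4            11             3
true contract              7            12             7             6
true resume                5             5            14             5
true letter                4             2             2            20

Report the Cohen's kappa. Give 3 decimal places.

Observed agreement pₒ = trace/N = 63/124 = 0.5081
Expected agreement pₑ = Σ (rowᵢ·colᵢ)/N² = (35·33 + 32·23 + 29·34 + 28·34)/124² = 0.2490
κ = (pₒ − pₑ)/(1 − pₑ) = (0.5081 − 0.2490)/(1 − 0.2490) = 0.345

0.345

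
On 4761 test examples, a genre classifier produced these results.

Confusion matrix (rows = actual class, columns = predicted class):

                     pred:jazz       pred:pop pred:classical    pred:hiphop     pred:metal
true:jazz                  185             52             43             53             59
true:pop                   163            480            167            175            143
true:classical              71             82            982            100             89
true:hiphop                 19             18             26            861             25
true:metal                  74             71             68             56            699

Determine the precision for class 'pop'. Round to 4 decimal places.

0.6828

precision = TP/(TP+FP).
pop: TP=480, FP=52+82+18+71=223 → 480/703 = 0.68279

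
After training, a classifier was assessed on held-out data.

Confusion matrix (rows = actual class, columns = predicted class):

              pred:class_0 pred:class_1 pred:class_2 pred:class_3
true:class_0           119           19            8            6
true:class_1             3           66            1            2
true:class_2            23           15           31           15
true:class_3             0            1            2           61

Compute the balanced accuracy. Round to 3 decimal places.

0.755

Balanced accuracy = mean of per-class recall.
  class_0: recall = 119/152 = 0.7829
  class_1: recall = 66/72 = 0.9167
  class_2: recall = 31/84 = 0.3690
  class_3: recall = 61/64 = 0.9531
Mean = (0.7829 + 0.9167 + 0.3690 + 0.9531) / 4 = 0.755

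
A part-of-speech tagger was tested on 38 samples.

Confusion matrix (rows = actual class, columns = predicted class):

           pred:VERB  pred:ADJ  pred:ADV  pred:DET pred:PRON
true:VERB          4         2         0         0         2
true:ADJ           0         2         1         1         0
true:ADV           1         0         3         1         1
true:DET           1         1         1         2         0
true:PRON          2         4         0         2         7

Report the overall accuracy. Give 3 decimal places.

Accuracy = trace / total = (4+2+3+2+7=18) / 38 = 18/38 = 0.474

0.474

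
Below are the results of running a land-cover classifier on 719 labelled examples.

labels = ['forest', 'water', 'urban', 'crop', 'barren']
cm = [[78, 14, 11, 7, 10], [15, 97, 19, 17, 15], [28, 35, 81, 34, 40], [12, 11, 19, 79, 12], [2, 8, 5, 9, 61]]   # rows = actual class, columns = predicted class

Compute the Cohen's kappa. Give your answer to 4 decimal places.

0.4381

Observed agreement pₒ = trace/N = 396/719 = 0.55076
Expected agreement pₑ = Σ (rowᵢ·colᵢ)/N² = (120·135 + 163·165 + 218·135 + 133·146 + 85·138)/719² = 0.20054
κ = (pₒ − pₑ)/(1 − pₑ) = (0.55076 − 0.20054)/(1 − 0.20054) = 0.4381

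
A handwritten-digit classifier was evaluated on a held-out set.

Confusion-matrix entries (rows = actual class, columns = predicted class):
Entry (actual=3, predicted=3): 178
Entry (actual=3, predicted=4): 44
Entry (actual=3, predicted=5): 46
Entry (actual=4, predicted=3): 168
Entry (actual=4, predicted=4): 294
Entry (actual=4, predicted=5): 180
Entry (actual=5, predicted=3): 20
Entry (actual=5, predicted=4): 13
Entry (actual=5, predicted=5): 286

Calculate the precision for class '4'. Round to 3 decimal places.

Take TP from the diagonal, FP from the rest of the '4' prediction marginal, FN from the rest of the '4' actual marginal.
precision = TP/(TP+FP).
4: TP=294, FP=44+13=57 → 294/351 = 0.8376

0.838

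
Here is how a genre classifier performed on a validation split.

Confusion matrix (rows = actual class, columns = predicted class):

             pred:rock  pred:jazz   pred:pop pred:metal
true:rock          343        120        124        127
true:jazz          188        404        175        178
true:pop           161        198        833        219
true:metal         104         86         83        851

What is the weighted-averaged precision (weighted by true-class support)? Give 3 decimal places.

0.583

Per-class precision (TP/(TP+FP)):
  rock: TP=343, FP=188+161+104=453 → 343/796 = 0.4309
  jazz: TP=404, FP=120+198+86=404 → 404/808 = 0.5000
  pop: TP=833, FP=124+175+83=382 → 833/1215 = 0.6856
  metal: TP=851, FP=127+178+219=524 → 851/1375 = 0.6189
Weighted-precision = Σ (supportᵢ/N)·precisionᵢ with N=4194: (714/4194)·0.4309 + (945/4194)·0.5000 + (1411/4194)·0.6856 + (1124/4194)·0.6189 = 0.583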